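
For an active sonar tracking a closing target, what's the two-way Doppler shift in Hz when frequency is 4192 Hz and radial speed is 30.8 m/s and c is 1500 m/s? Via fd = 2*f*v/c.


fd = 2*f*v/c = 2 * 4192 * 30.8 / 1500 = 172.15

172.15 Hz


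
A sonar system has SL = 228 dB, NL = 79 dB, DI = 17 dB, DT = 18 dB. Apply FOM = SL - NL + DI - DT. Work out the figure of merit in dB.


FOM = SL - NL + DI - DT = 228 - 79 + 17 - 18 = 148

148 dB


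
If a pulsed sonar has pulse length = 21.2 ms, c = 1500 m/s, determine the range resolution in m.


dR = c*tau/2 = 1500 * 21.2e-3 / 2 = 15.9

15.9 m


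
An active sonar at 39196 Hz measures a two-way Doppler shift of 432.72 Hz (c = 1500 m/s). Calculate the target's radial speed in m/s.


8.28 m/s


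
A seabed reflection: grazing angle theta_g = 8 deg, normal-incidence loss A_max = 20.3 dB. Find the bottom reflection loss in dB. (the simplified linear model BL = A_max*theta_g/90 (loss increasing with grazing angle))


1.8 dB


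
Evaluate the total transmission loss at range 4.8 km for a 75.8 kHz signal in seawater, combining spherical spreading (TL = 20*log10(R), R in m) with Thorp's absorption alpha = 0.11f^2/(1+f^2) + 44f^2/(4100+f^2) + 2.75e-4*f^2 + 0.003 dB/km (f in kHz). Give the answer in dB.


Step 1 (Thorp): alpha = 0.11*5745.64/(1+5745.64) + 44*5745.64/(4100+5745.64) + 2.75e-4*5745.64 + 0.003 = 27.3702 dB/km
Step 2: TL_spread = 20*log10(4800) = 73.62 dB
Step 3: TL_abs = alpha*R = 27.3702 * 4.8 = 131.38 dB
Step 4: TL_total = 73.62 + 131.38 = 205.0

205.0 dB


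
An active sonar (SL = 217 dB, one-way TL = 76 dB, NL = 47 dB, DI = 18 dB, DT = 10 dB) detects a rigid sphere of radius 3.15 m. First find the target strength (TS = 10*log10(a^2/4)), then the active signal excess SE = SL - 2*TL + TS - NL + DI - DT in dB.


Step 1: TS = 10*log10(3.15^2/4) = 3.95 dB
Step 2: SE = SL - 2*TL + TS - NL + DI - DT = 217 - 2*76 + (3.95) - 47 + 18 - 10 = 29.95

29.95 dB


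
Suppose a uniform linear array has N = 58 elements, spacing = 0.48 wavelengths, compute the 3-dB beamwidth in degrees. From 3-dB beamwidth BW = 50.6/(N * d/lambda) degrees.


BW = 50.6 / (58 * 0.48) = 50.6 / 27.84 = 1.82

1.82 deg


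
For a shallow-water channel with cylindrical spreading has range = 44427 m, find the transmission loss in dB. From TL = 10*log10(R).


TL = 10*log10(44427) = 46.48

46.48 dB


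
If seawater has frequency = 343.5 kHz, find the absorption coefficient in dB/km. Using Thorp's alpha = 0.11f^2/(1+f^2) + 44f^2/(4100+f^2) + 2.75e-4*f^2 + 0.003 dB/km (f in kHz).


f^2 = 117992.25
alpha = 0.11*117992.25/(1+117992.25) + 44*117992.25/(4100+117992.25) + 2.75e-4*117992.25 + 0.003 = 75.083

75.083 dB/km


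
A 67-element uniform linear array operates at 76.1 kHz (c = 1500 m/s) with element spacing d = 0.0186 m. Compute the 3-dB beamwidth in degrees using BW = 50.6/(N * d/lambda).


Step 1: lambda = 1500/76100 = 0.01971 m
Step 2: d/lambda = 0.0186/0.01971 = 0.9437
Step 3: BW = 50.6/(N * d/lambda) = 50.6/(67 * 0.9437) = 0.8

0.8 deg


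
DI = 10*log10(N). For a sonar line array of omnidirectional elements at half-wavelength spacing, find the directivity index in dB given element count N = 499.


DI = 10*log10(499) = 26.98

26.98 dB


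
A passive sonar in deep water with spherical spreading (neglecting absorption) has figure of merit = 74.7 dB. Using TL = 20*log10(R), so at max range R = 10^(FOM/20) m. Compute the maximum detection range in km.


At max range FOM = TL, so 20*log10(R) = 74.7
R = 10^(74.7/20) = 5432.5 m = 5.43 km

5.43 km


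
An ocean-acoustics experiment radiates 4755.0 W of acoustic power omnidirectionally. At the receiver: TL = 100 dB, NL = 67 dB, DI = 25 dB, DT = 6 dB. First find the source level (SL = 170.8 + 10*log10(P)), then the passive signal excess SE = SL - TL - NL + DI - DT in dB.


Step 1: SL = 170.8 + 10*log10(4755.0) = 207.57 dB
Step 2: SE = SL - TL - NL + DI - DT = 207.57 - 100 - 67 + 25 - 6 = 59.57

59.57 dB


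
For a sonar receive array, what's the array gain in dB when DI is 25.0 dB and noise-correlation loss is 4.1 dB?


20.9 dB


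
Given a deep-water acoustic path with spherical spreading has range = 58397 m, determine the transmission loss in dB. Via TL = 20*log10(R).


95.33 dB


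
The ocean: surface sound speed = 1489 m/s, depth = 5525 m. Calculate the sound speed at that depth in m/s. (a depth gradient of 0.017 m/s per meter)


c = 1489 + 0.017 * 5525 = 1582.925

1582.925 m/s


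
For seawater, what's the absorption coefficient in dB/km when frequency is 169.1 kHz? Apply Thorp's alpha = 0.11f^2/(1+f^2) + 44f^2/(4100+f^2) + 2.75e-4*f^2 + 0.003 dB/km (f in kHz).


f^2 = 28594.81
alpha = 0.11*28594.81/(1+28594.81) + 44*28594.81/(4100+28594.81) + 2.75e-4*28594.81 + 0.003 = 46.459

46.459 dB/km


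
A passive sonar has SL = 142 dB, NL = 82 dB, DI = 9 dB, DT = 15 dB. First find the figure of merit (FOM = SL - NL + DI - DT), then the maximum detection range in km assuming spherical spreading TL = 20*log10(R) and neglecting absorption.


Step 1: FOM = SL - NL + DI - DT = 142 - 82 + 9 - 15 = 54 dB
Step 2: at max range FOM = TL = 20*log10(R), so R = 10^(54/20) = 501.19 m = 0.5 km

0.5 km


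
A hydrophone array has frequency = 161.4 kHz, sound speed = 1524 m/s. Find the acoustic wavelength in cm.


lambda = c/f = 1524 / 161400 = 0.0094 m = 0.94 cm

0.94 cm


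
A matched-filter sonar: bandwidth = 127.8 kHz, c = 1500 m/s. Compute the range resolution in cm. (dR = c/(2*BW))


0.59 cm


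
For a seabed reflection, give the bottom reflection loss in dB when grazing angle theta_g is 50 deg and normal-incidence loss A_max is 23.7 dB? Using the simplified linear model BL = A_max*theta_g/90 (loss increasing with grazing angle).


13.17 dB


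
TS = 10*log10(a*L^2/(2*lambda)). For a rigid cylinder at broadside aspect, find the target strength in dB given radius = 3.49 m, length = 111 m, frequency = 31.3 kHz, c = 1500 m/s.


lambda = 1500/31300 = 0.04792 m
TS = 10*log10(3.49*111^2/(2*0.04792)) = 56.52

56.52 dB


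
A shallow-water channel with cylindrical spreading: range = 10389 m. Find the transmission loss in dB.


TL = 10*log10(10389) = 40.17

40.17 dB


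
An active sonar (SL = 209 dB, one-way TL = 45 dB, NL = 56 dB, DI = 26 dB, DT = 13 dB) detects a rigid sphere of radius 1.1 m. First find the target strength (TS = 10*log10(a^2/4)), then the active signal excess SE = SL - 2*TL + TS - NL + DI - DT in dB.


Step 1: TS = 10*log10(1.1^2/4) = -5.19 dB
Step 2: SE = SL - 2*TL + TS - NL + DI - DT = 209 - 2*45 + (-5.19) - 56 + 26 - 13 = 70.81

70.81 dB


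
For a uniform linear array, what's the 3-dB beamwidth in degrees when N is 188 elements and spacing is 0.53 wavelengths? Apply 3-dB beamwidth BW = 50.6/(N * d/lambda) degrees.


0.51 deg


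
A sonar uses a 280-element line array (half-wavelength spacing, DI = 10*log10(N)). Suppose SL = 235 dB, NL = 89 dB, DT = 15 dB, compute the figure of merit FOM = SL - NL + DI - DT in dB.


Step 1: DI = 10*log10(280) = 24.47 dB
Step 2: FOM = SL - NL + DI - DT = 235 - 89 + 24.47 - 15 = 155.47

155.47 dB


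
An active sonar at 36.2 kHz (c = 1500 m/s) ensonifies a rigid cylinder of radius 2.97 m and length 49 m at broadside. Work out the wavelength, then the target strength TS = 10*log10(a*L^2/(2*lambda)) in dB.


Step 1: lambda = c/f = 1500/36200 = 0.04144 m
Step 2: TS = 10*log10(a*L^2/(2*lambda)) = 10*log10(2.97*49^2/(2*0.04144)) = 49.35

49.35 dB


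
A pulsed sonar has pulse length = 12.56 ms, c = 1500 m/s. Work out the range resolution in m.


dR = c*tau/2 = 1500 * 12.56e-3 / 2 = 9.42

9.42 m


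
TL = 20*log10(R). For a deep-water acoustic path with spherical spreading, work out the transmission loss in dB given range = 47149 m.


TL = 20*log10(47149) = 93.47

93.47 dB


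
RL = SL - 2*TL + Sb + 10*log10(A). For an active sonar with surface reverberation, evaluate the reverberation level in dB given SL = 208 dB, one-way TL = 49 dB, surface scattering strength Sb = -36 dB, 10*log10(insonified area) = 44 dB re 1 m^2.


RL = SL - 2*TL + Sb + 10*log10(A) = 208 - 2*49 + (-36) + 44 = 118

118 dB


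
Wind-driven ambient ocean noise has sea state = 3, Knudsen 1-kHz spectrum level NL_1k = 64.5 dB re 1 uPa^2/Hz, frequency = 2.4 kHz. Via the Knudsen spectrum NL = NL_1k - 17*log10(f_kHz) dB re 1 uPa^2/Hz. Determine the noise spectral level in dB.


58.04 dB


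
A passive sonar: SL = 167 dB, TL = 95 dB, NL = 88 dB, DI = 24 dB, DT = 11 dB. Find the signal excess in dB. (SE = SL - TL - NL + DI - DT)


SE = SL - TL - NL + DI - DT = 167 - 95 - 88 + 24 - 11 = -3

-3 dB


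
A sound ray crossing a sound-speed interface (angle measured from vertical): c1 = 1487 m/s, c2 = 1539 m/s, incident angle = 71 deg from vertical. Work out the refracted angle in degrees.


78.12 deg


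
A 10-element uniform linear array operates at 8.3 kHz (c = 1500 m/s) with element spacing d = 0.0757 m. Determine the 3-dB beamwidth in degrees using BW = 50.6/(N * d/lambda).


Step 1: lambda = 1500/8300 = 0.18072 m
Step 2: d/lambda = 0.0757/0.18072 = 0.4189
Step 3: BW = 50.6/(N * d/lambda) = 50.6/(10 * 0.4189) = 12.08

12.08 deg


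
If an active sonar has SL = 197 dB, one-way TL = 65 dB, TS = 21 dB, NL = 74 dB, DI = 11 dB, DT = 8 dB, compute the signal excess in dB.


17 dB


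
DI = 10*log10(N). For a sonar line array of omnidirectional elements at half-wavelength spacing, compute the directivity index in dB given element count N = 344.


DI = 10*log10(344) = 25.37

25.37 dB


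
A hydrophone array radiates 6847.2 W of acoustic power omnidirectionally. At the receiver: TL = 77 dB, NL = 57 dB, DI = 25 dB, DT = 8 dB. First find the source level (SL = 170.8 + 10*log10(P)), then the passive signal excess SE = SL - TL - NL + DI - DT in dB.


Step 1: SL = 170.8 + 10*log10(6847.2) = 209.16 dB
Step 2: SE = SL - TL - NL + DI - DT = 209.16 - 77 - 57 + 25 - 8 = 92.16

92.16 dB


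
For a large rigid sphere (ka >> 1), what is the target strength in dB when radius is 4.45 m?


TS = 10*log10(4.45^2 / 4) = 10*log10(4.950625) = 6.95

6.95 dB


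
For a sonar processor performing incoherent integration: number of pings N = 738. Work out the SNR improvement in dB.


Gain = 5*log10(738) = 14.34

14.34 dB


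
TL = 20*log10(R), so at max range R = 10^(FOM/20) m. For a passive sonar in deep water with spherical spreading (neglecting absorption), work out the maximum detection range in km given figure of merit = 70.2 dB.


3.24 km


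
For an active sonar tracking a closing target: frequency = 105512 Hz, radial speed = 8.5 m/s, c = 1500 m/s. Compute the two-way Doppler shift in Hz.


fd = 2*f*v/c = 2 * 105512 * 8.5 / 1500 = 1195.8

1195.8 Hz


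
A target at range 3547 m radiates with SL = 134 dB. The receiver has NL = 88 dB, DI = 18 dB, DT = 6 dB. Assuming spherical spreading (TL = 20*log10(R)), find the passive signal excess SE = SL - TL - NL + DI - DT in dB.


Step 1: TL = 20*log10(3547) = 71.0 dB
Step 2: SE = 134 - 71.0 - 88 + 18 - 6 = -13.0

-13.0 dB


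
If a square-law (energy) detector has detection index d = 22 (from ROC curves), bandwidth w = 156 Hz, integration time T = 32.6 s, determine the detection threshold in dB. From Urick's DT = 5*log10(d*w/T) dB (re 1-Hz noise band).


DT = 5*log10(d*w/T) = 5*log10(22 * 156 / 32.6) = 5*log10(105.28) = 10.11

10.11 dB


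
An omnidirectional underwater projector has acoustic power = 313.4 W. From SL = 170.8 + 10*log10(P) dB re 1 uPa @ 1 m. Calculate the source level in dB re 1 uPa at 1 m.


SL = 170.8 + 10*log10(313.4) = 170.8 + 24.96 = 195.76

195.76 dB


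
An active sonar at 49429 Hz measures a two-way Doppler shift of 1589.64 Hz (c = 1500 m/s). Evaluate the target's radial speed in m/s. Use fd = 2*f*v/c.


24.12 m/s


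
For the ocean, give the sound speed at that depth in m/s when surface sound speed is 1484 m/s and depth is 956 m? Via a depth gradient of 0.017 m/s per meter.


c = 1484 + 0.017 * 956 = 1500.252

1500.252 m/s


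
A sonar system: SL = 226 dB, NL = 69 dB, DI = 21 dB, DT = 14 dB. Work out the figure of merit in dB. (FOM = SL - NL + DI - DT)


164 dB


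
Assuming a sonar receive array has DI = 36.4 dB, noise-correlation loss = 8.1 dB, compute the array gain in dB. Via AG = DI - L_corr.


AG = DI - L_corr = 36.4 - 8.1 = 28.3

28.3 dB


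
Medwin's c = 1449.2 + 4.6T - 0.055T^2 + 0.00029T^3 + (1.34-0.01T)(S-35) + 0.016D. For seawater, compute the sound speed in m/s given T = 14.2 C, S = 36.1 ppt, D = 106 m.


1507.27 m/s


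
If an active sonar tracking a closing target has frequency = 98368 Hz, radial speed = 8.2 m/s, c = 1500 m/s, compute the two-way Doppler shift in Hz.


fd = 2*f*v/c = 2 * 98368 * 8.2 / 1500 = 1075.49

1075.49 Hz


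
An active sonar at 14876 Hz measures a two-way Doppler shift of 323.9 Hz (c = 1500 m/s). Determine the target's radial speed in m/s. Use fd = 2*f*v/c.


16.33 m/s


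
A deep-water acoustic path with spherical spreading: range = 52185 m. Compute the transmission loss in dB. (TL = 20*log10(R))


TL = 20*log10(52185) = 94.35

94.35 dB


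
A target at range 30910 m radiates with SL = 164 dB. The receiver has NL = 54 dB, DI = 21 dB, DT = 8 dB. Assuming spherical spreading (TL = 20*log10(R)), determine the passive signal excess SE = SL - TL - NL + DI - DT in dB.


33.2 dB


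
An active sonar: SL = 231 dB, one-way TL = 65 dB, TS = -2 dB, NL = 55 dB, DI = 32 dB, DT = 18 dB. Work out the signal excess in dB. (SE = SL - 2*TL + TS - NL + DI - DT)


SE = SL - 2*TL + TS - NL + DI - DT = 231 - 2*65 + (-2) - 55 + 32 - 18 = 58

58 dB


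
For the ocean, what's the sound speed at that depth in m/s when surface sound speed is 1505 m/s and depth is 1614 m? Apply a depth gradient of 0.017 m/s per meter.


1532.438 m/s


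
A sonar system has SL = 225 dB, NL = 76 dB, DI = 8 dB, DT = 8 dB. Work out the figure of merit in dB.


149 dB


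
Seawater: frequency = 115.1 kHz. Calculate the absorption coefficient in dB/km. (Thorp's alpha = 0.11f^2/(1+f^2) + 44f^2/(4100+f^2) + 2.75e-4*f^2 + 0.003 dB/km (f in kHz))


f^2 = 13248.01
alpha = 0.11*13248.01/(1+13248.01) + 44*13248.01/(4100+13248.01) + 2.75e-4*13248.01 + 0.003 = 37.357

37.357 dB/km


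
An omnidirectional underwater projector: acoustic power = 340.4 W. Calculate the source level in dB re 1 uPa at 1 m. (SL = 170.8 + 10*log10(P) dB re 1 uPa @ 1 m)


196.12 dB


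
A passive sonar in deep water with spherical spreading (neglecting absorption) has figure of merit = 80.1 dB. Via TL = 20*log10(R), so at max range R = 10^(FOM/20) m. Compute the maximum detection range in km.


At max range FOM = TL, so 20*log10(R) = 80.1
R = 10^(80.1/20) = 10115.79 m = 10.12 km

10.12 km


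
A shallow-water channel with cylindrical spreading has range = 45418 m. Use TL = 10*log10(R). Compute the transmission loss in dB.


TL = 10*log10(45418) = 46.57

46.57 dB


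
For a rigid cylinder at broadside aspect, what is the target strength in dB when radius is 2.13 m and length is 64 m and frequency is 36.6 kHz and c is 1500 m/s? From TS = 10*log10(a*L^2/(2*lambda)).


lambda = 1500/36600 = 0.04098 m
TS = 10*log10(2.13*64^2/(2*0.04098)) = 50.27

50.27 dB


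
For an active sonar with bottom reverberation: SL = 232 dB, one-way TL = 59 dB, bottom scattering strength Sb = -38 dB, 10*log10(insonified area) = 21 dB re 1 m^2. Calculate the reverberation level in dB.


RL = SL - 2*TL + Sb + 10*log10(A) = 232 - 2*59 + (-38) + 21 = 97

97 dB


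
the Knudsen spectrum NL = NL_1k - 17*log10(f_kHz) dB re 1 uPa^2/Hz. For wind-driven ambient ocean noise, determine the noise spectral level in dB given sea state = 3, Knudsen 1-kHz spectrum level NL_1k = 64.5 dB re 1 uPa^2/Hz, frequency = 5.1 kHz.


NL = NL_1k - 17*log10(f_kHz) = 64.5 - 17*log10(5.1) = 64.5 - (12.03) = 52.47

52.47 dB


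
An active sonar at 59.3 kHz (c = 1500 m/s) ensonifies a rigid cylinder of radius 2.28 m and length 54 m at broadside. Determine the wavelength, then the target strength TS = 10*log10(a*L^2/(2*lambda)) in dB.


Step 1: lambda = c/f = 1500/59300 = 0.0253 m
Step 2: TS = 10*log10(a*L^2/(2*lambda)) = 10*log10(2.28*54^2/(2*0.0253)) = 51.19

51.19 dB


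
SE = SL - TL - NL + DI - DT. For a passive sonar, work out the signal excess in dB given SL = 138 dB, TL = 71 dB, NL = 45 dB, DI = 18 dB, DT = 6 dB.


SE = SL - TL - NL + DI - DT = 138 - 71 - 45 + 18 - 6 = 34

34 dB


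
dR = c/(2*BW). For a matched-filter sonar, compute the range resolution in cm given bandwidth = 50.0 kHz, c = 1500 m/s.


1.5 cm


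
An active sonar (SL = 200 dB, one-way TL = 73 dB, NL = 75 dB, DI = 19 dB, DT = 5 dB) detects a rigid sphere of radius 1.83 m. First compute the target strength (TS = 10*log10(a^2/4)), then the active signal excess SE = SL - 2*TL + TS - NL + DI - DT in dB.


Step 1: TS = 10*log10(1.83^2/4) = -0.77 dB
Step 2: SE = SL - 2*TL + TS - NL + DI - DT = 200 - 2*73 + (-0.77) - 75 + 19 - 5 = -7.77

-7.77 dB


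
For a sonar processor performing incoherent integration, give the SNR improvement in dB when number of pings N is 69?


9.19 dB


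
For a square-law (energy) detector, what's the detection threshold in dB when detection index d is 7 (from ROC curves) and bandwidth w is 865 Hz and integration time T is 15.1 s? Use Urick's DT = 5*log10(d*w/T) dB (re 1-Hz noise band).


DT = 5*log10(d*w/T) = 5*log10(7 * 865 / 15.1) = 5*log10(400.99) = 13.02

13.02 dB


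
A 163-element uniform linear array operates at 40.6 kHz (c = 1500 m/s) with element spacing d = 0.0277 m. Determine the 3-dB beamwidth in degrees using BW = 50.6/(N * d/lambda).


Step 1: lambda = 1500/40600 = 0.03695 m
Step 2: d/lambda = 0.0277/0.03695 = 0.7497
Step 3: BW = 50.6/(N * d/lambda) = 50.6/(163 * 0.7497) = 0.41

0.41 deg


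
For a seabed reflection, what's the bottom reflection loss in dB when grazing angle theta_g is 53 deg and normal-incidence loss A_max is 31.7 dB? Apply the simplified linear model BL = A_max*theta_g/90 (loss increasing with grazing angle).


18.67 dB


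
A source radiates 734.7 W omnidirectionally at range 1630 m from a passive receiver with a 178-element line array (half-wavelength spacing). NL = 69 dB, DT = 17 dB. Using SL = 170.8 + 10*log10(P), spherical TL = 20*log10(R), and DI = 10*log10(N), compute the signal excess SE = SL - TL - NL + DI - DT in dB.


Step 1: SL = 170.8 + 10*log10(734.7) = 199.46 dB
Step 2: TL = 20*log10(1630) = 64.24 dB
Step 3: DI = 10*log10(178) = 22.5 dB
Step 4: SE = SL - TL - NL + DI - DT = 199.46 - 64.24 - 69 + 22.5 - 17 = 71.72

71.72 dB


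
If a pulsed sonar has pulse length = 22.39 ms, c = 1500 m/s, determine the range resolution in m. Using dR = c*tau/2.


dR = c*tau/2 = 1500 * 22.39e-3 / 2 = 16.7925

16.7925 m


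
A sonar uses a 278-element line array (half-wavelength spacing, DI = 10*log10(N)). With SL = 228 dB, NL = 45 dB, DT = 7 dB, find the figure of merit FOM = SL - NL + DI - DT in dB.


200.44 dB


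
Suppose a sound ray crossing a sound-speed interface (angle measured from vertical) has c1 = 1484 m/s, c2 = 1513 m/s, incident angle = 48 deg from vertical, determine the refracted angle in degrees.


sin(theta2) = (c2/c1)*sin(theta1) = (1513/1484)*sin(48 deg) = 0.75767
theta2 = arcsin(0.75767) = 49.26

49.26 deg


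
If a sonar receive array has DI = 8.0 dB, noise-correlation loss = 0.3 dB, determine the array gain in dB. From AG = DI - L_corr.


7.7 dB


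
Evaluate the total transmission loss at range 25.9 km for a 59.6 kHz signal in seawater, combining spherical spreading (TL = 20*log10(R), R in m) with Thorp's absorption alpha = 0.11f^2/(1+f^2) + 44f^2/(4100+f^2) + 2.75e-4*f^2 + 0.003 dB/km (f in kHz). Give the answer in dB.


Step 1 (Thorp): alpha = 0.11*3552.16/(1+3552.16) + 44*3552.16/(4100+3552.16) + 2.75e-4*3552.16 + 0.003 = 21.5148 dB/km
Step 2: TL_spread = 20*log10(25900) = 88.27 dB
Step 3: TL_abs = alpha*R = 21.5148 * 25.9 = 557.23 dB
Step 4: TL_total = 88.27 + 557.23 = 645.5

645.5 dB


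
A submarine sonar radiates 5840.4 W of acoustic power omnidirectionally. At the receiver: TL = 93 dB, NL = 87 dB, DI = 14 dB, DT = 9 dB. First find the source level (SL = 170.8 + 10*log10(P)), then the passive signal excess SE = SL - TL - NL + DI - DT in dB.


Step 1: SL = 170.8 + 10*log10(5840.4) = 208.46 dB
Step 2: SE = SL - TL - NL + DI - DT = 208.46 - 93 - 87 + 14 - 9 = 33.46

33.46 dB


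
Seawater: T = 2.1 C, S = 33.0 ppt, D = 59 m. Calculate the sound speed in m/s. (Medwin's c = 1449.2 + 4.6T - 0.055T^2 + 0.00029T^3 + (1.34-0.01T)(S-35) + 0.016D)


c = 1449.2 + 4.6*2.1 - 0.055*2.1^2 + 0.00029*2.1^3 + (1.34 - 0.01*2.1)*(33.0 - 35) + 0.016*59 = 1456.93

1456.93 m/s


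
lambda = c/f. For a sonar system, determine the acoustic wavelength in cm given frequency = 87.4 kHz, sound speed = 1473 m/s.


1.69 cm


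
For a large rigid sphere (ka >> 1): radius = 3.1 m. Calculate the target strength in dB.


3.81 dB


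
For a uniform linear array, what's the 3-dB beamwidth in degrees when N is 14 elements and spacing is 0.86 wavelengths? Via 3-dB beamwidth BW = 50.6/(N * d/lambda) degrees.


4.2 deg


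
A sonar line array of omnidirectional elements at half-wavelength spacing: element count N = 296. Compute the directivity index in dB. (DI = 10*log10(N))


DI = 10*log10(296) = 24.71

24.71 dB


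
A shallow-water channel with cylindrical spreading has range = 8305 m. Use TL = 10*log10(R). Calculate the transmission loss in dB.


TL = 10*log10(8305) = 39.19

39.19 dB


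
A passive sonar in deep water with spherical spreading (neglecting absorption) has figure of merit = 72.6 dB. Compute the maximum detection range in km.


4.27 km


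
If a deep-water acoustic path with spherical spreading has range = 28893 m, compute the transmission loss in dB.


TL = 20*log10(28893) = 89.22

89.22 dB


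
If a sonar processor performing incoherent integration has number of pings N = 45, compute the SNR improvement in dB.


Gain = 5*log10(45) = 8.27

8.27 dB


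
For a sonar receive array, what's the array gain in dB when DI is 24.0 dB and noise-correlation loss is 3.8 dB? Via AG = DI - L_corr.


AG = DI - L_corr = 24.0 - 3.8 = 20.2

20.2 dB


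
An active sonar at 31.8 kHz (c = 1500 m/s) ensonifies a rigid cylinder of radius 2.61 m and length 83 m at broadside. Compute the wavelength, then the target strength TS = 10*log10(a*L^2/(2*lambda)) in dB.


Step 1: lambda = c/f = 1500/31800 = 0.04717 m
Step 2: TS = 10*log10(a*L^2/(2*lambda)) = 10*log10(2.61*83^2/(2*0.04717)) = 52.8

52.8 dB


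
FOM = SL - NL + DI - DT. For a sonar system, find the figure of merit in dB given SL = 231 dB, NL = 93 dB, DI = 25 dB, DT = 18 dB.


FOM = SL - NL + DI - DT = 231 - 93 + 25 - 18 = 145

145 dB


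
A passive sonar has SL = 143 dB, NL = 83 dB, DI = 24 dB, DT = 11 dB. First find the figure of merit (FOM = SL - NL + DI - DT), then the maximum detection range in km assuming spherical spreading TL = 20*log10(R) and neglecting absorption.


Step 1: FOM = SL - NL + DI - DT = 143 - 83 + 24 - 11 = 73 dB
Step 2: at max range FOM = TL = 20*log10(R), so R = 10^(73/20) = 4466.84 m = 4.47 km

4.47 km


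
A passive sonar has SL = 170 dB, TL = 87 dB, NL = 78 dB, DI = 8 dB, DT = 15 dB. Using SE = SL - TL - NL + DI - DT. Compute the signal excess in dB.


SE = SL - TL - NL + DI - DT = 170 - 87 - 78 + 8 - 15 = -2

-2 dB


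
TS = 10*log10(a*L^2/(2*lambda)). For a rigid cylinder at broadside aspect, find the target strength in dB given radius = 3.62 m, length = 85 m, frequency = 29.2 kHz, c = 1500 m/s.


lambda = 1500/29200 = 0.05137 m
TS = 10*log10(3.62*85^2/(2*0.05137)) = 54.06

54.06 dB


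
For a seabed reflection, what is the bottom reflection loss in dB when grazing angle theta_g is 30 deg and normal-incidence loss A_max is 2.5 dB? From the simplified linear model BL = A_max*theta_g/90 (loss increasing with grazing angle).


BL = A_max * theta_g / 90 = 2.5 * 30 / 90 = 0.83

0.83 dB


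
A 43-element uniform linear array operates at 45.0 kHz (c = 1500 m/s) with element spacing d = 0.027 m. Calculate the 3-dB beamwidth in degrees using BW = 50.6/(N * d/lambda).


1.45 deg


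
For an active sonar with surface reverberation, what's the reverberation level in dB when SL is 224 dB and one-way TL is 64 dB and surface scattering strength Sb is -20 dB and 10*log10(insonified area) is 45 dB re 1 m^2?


RL = SL - 2*TL + Sb + 10*log10(A) = 224 - 2*64 + (-20) + 45 = 121

121 dB


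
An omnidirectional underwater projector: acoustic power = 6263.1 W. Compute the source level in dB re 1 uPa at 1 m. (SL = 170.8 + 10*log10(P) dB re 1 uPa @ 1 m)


SL = 170.8 + 10*log10(6263.1) = 170.8 + 37.97 = 208.77

208.77 dB


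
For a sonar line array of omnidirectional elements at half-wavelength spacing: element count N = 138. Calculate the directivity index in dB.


DI = 10*log10(138) = 21.4

21.4 dB


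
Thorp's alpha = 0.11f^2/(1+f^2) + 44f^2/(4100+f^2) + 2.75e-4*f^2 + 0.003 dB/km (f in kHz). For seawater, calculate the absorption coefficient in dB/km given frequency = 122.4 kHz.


38.779 dB/km


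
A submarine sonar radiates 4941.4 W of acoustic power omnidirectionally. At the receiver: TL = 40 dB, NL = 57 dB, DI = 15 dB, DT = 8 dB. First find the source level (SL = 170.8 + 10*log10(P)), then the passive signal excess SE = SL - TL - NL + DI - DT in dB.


Step 1: SL = 170.8 + 10*log10(4941.4) = 207.74 dB
Step 2: SE = SL - TL - NL + DI - DT = 207.74 - 40 - 57 + 15 - 8 = 117.74

117.74 dB


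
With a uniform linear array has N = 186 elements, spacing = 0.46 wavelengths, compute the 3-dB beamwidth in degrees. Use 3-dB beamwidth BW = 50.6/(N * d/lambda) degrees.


BW = 50.6 / (186 * 0.46) = 50.6 / 85.56 = 0.59

0.59 deg


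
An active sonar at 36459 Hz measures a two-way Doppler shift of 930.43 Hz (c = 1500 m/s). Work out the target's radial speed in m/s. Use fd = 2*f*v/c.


19.14 m/s


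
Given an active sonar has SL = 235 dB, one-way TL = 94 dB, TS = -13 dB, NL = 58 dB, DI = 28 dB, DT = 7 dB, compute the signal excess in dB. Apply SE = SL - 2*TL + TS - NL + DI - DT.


-3 dB


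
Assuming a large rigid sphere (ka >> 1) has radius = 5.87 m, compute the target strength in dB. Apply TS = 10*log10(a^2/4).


TS = 10*log10(5.87^2 / 4) = 10*log10(8.614225) = 9.35

9.35 dB


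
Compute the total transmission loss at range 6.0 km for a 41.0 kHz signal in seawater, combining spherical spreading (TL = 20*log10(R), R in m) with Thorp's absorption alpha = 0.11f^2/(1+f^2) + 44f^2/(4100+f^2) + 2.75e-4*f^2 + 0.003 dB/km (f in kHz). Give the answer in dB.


Step 1 (Thorp): alpha = 0.11*1681.0/(1+1681.0) + 44*1681.0/(4100+1681.0) + 2.75e-4*1681.0 + 0.003 = 13.3695 dB/km
Step 2: TL_spread = 20*log10(6000) = 75.56 dB
Step 3: TL_abs = alpha*R = 13.3695 * 6.0 = 80.22 dB
Step 4: TL_total = 75.56 + 80.22 = 155.78

155.78 dB


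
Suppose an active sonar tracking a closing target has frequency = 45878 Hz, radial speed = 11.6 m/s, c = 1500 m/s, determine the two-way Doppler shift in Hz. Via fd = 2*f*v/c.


709.58 Hz


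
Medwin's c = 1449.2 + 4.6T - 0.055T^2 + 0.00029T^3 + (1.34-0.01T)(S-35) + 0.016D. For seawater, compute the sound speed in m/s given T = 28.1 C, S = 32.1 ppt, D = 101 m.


1540.01 m/s


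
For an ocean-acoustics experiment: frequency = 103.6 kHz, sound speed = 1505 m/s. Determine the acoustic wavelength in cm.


lambda = c/f = 1505 / 103600 = 0.0145 m = 1.45 cm

1.45 cm


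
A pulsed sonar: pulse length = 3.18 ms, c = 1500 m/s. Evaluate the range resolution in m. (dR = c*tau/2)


dR = c*tau/2 = 1500 * 3.18e-3 / 2 = 2.385

2.385 m


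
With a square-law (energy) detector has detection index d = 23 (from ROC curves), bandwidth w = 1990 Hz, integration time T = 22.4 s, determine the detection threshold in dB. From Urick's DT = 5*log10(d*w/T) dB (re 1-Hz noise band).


DT = 5*log10(d*w/T) = 5*log10(23 * 1990 / 22.4) = 5*log10(2043.3) = 16.55

16.55 dB


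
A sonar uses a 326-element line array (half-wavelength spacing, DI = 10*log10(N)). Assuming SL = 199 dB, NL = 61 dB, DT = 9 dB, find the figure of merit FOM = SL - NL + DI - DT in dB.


Step 1: DI = 10*log10(326) = 25.13 dB
Step 2: FOM = SL - NL + DI - DT = 199 - 61 + 25.13 - 9 = 154.13

154.13 dB


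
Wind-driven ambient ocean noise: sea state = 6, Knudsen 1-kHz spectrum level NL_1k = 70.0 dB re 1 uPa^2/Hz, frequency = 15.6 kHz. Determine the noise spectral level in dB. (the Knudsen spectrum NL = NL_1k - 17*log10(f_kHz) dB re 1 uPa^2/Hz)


49.72 dB


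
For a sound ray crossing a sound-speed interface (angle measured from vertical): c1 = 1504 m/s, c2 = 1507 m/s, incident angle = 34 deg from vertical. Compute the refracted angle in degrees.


34.08 deg


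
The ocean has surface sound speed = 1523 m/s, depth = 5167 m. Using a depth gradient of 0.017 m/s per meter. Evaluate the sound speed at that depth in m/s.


1610.839 m/s


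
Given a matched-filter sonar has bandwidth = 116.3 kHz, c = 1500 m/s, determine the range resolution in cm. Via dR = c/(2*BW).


dR = c/(2*BW) = 1500 / (2 * 116.3e3) = 0.0064 m = 0.64 cm

0.64 cm


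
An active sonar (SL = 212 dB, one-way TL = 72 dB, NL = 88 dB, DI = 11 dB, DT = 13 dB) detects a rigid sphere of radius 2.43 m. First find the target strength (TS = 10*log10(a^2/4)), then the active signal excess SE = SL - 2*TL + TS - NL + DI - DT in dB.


Step 1: TS = 10*log10(2.43^2/4) = 1.69 dB
Step 2: SE = SL - 2*TL + TS - NL + DI - DT = 212 - 2*72 + (1.69) - 88 + 11 - 13 = -20.31

-20.31 dB


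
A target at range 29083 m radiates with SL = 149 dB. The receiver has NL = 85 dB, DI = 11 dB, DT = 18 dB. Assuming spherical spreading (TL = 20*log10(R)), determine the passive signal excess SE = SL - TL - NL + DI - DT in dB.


Step 1: TL = 20*log10(29083) = 89.27 dB
Step 2: SE = 149 - 89.27 - 85 + 11 - 18 = -32.27

-32.27 dB


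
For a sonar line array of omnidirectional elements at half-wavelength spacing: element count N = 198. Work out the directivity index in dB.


DI = 10*log10(198) = 22.97

22.97 dB


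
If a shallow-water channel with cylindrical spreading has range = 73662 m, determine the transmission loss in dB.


TL = 10*log10(73662) = 48.67

48.67 dB


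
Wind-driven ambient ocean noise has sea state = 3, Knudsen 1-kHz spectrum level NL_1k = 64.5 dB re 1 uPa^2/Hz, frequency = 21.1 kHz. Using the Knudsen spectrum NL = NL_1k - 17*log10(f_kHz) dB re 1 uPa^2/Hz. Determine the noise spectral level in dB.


NL = NL_1k - 17*log10(f_kHz) = 64.5 - 17*log10(21.1) = 64.5 - (22.51) = 41.99

41.99 dB


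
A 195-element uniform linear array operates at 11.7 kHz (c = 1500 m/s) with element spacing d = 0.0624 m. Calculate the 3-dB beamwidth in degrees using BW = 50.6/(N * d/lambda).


0.53 deg


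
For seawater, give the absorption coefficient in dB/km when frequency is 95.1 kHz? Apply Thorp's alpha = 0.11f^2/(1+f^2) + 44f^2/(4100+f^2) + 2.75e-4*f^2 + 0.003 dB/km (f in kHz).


32.875 dB/km


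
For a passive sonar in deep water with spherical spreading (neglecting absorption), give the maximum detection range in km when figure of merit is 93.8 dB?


At max range FOM = TL, so 20*log10(R) = 93.8
R = 10^(93.8/20) = 48977.88 m = 48.98 km

48.98 km


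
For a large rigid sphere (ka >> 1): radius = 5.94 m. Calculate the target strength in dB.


TS = 10*log10(5.94^2 / 4) = 10*log10(8.8209) = 9.46

9.46 dB


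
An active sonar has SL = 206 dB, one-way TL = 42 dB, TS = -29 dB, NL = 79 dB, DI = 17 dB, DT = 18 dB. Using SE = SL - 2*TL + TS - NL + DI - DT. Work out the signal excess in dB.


SE = SL - 2*TL + TS - NL + DI - DT = 206 - 2*42 + (-29) - 79 + 17 - 18 = 13

13 dB


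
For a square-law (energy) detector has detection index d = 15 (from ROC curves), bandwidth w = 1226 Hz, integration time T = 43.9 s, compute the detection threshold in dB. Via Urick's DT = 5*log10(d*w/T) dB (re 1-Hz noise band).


DT = 5*log10(d*w/T) = 5*log10(15 * 1226 / 43.9) = 5*log10(418.91) = 13.11

13.11 dB


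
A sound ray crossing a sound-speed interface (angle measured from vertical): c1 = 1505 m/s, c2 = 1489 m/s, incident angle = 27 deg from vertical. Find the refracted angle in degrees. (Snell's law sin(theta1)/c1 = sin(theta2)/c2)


sin(theta2) = (c2/c1)*sin(theta1) = (1489/1505)*sin(27 deg) = 0.44916
theta2 = arcsin(0.44916) = 26.69

26.69 deg


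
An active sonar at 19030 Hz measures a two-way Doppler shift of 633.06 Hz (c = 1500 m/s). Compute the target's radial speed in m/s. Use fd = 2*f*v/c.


From fd = 2*f*v/c, v = c*fd/(2*f) = 1500 * 633.06 / (2*19030) = 24.95

24.95 m/s


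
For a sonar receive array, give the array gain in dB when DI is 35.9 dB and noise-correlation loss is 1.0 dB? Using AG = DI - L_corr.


AG = DI - L_corr = 35.9 - 1.0 = 34.9

34.9 dB


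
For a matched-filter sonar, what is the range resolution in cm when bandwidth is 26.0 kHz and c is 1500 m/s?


dR = c/(2*BW) = 1500 / (2 * 26.0e3) = 0.0288 m = 2.88 cm

2.88 cm


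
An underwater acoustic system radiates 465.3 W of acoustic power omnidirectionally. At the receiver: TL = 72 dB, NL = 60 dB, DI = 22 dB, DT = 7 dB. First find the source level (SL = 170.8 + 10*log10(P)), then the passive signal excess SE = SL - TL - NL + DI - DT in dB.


Step 1: SL = 170.8 + 10*log10(465.3) = 197.48 dB
Step 2: SE = SL - TL - NL + DI - DT = 197.48 - 72 - 60 + 22 - 7 = 80.48

80.48 dB


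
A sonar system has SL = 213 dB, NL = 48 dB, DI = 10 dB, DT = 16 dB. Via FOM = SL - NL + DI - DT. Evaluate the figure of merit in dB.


FOM = SL - NL + DI - DT = 213 - 48 + 10 - 16 = 159

159 dB


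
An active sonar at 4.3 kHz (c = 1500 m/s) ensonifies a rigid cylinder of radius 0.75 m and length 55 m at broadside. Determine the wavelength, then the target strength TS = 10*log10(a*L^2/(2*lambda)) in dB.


Step 1: lambda = c/f = 1500/4300 = 0.34884 m
Step 2: TS = 10*log10(a*L^2/(2*lambda)) = 10*log10(0.75*55^2/(2*0.34884)) = 35.12

35.12 dB


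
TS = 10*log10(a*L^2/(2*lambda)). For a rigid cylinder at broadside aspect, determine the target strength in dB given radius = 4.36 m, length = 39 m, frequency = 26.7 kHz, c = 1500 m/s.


47.71 dB


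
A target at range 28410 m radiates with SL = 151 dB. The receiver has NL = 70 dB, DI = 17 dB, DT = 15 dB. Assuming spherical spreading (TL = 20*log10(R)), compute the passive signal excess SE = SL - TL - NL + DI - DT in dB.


-6.07 dB


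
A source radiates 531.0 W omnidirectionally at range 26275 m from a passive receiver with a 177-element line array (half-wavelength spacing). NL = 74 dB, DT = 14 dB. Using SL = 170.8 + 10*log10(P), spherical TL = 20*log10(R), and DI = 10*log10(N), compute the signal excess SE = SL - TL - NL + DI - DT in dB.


Step 1: SL = 170.8 + 10*log10(531.0) = 198.05 dB
Step 2: TL = 20*log10(26275) = 88.39 dB
Step 3: DI = 10*log10(177) = 22.48 dB
Step 4: SE = SL - TL - NL + DI - DT = 198.05 - 88.39 - 74 + 22.48 - 14 = 44.14

44.14 dB


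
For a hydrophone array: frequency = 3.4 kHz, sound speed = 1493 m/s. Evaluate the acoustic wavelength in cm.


lambda = c/f = 1493 / 3400 = 0.4391 m = 43.91 cm

43.91 cm


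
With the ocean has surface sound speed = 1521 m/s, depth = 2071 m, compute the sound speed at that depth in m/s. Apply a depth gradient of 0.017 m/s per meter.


1556.207 m/s


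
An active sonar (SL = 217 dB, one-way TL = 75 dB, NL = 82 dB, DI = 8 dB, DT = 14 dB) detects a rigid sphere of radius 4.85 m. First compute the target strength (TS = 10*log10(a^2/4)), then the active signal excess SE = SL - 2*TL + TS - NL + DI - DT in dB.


Step 1: TS = 10*log10(4.85^2/4) = 7.69 dB
Step 2: SE = SL - 2*TL + TS - NL + DI - DT = 217 - 2*75 + (7.69) - 82 + 8 - 14 = -13.31

-13.31 dB


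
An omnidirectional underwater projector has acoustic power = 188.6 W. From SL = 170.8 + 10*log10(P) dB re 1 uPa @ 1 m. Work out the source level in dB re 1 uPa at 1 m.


SL = 170.8 + 10*log10(188.6) = 170.8 + 22.76 = 193.56

193.56 dB


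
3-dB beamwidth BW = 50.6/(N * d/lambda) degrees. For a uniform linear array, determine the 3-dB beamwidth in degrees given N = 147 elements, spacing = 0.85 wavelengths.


BW = 50.6 / (147 * 0.85) = 50.6 / 124.95 = 0.4

0.4 deg


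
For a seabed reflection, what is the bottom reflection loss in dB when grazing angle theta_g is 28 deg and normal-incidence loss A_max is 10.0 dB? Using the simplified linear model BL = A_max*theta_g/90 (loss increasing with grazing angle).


BL = A_max * theta_g / 90 = 10.0 * 28 / 90 = 3.11

3.11 dB


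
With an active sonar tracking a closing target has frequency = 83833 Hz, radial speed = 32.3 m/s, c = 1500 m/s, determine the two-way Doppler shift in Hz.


fd = 2*f*v/c = 2 * 83833 * 32.3 / 1500 = 3610.41

3610.41 Hz


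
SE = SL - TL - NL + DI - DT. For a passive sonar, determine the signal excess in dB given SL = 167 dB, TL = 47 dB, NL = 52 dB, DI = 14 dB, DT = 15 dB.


67 dB


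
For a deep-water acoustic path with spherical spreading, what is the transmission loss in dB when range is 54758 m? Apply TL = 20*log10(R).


TL = 20*log10(54758) = 94.77

94.77 dB


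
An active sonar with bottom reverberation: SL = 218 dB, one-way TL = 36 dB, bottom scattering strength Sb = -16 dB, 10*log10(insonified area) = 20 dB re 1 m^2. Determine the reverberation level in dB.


RL = SL - 2*TL + Sb + 10*log10(A) = 218 - 2*36 + (-16) + 20 = 150

150 dB


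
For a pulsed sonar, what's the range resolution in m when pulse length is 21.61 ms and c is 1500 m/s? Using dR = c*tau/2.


16.2075 m


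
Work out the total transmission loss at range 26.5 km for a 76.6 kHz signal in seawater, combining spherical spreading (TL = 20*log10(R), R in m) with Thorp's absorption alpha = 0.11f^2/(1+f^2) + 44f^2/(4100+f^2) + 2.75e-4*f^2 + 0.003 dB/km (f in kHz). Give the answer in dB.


820.6 dB


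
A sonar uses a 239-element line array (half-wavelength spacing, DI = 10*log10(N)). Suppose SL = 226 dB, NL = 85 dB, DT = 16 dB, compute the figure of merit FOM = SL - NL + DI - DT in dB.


Step 1: DI = 10*log10(239) = 23.78 dB
Step 2: FOM = SL - NL + DI - DT = 226 - 85 + 23.78 - 16 = 148.78

148.78 dB


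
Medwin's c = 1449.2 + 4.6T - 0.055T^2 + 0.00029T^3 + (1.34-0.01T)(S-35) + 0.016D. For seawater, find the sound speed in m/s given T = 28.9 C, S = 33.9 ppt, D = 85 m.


1543.41 m/s


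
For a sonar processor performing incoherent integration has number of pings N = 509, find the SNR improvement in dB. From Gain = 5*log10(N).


13.53 dB


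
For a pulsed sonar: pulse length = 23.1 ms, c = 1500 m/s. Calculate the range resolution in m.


17.325 m


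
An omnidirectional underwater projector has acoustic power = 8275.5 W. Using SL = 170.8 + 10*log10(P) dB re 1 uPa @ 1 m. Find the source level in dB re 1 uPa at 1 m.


209.98 dB


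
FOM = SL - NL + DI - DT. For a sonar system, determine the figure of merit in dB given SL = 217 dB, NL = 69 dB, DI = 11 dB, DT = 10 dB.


FOM = SL - NL + DI - DT = 217 - 69 + 11 - 10 = 149

149 dB


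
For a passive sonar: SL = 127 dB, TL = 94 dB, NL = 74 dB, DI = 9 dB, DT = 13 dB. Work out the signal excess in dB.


SE = SL - TL - NL + DI - DT = 127 - 94 - 74 + 9 - 13 = -45

-45 dB


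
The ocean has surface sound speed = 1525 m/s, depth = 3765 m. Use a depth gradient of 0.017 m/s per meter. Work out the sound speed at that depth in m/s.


c = 1525 + 0.017 * 3765 = 1589.005

1589.005 m/s


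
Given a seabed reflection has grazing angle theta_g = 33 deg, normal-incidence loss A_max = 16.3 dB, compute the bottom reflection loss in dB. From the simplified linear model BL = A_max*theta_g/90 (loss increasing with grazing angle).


BL = A_max * theta_g / 90 = 16.3 * 33 / 90 = 5.98

5.98 dB
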